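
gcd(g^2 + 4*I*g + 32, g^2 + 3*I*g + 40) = g + 8*I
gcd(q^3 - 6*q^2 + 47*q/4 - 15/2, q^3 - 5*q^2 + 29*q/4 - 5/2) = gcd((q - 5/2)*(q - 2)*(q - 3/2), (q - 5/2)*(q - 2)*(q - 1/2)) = q^2 - 9*q/2 + 5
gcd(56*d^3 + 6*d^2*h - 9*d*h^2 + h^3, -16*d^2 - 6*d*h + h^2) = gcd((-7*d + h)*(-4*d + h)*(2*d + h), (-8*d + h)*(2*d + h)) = 2*d + h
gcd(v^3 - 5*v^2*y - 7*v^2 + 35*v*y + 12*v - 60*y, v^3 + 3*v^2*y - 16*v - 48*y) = v - 4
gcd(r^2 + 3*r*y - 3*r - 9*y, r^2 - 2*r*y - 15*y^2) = r + 3*y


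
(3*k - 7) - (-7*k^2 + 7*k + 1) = 7*k^2 - 4*k - 8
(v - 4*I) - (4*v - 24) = -3*v + 24 - 4*I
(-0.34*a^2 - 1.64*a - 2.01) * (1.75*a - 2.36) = -0.595*a^3 - 2.0676*a^2 + 0.3529*a + 4.7436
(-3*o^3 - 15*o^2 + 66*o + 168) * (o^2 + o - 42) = -3*o^5 - 18*o^4 + 177*o^3 + 864*o^2 - 2604*o - 7056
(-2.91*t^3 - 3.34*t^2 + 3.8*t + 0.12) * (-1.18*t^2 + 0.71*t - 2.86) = 3.4338*t^5 + 1.8751*t^4 + 1.4672*t^3 + 12.1088*t^2 - 10.7828*t - 0.3432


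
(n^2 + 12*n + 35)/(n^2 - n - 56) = (n + 5)/(n - 8)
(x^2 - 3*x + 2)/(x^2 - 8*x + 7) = (x - 2)/(x - 7)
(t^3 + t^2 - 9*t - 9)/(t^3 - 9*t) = (t + 1)/t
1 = 1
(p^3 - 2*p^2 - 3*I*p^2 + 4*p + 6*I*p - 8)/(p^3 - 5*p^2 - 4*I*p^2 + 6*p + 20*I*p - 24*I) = (p + I)/(p - 3)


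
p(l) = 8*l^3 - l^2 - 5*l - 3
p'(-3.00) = 217.00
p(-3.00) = -213.00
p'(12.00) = 3427.00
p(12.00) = 13617.00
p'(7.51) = 1333.58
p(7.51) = 3291.57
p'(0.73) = 6.33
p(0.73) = -4.07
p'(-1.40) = 44.84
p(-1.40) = -19.91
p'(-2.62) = 164.99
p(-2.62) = -140.64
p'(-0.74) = 9.62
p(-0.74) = -3.09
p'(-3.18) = 244.06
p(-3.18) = -254.47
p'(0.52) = 0.45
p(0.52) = -4.75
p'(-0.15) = -4.16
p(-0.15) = -2.30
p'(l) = 24*l^2 - 2*l - 5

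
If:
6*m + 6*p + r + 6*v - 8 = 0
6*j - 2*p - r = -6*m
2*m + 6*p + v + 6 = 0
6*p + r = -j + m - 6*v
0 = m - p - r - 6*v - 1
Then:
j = 126/31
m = 374/217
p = -19/31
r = 7802/217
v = -1252/217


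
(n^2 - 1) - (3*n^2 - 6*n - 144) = -2*n^2 + 6*n + 143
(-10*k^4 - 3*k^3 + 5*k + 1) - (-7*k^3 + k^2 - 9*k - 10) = -10*k^4 + 4*k^3 - k^2 + 14*k + 11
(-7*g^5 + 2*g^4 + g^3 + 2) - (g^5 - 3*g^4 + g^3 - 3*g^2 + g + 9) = -8*g^5 + 5*g^4 + 3*g^2 - g - 7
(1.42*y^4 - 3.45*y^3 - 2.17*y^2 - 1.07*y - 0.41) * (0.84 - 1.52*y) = -2.1584*y^5 + 6.4368*y^4 + 0.4004*y^3 - 0.1964*y^2 - 0.2756*y - 0.3444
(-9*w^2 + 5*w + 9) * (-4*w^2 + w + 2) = 36*w^4 - 29*w^3 - 49*w^2 + 19*w + 18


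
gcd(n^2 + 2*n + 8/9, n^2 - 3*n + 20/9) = 1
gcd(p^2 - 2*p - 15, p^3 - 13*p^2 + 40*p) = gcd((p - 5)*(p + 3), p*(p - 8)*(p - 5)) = p - 5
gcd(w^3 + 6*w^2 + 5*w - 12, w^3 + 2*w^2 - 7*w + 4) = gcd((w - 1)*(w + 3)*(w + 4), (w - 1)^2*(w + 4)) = w^2 + 3*w - 4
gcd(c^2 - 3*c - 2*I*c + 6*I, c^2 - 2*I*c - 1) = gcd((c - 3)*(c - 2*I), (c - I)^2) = 1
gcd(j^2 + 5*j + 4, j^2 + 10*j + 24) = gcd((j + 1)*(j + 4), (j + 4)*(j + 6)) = j + 4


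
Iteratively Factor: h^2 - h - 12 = (h - 4)*(h + 3)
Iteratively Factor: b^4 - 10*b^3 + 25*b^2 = (b - 5)*(b^3 - 5*b^2) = b*(b - 5)*(b^2 - 5*b) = b^2*(b - 5)*(b - 5)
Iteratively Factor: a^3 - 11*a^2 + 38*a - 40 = (a - 5)*(a^2 - 6*a + 8) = (a - 5)*(a - 2)*(a - 4)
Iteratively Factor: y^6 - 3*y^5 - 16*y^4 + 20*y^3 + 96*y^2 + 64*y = (y + 1)*(y^5 - 4*y^4 - 12*y^3 + 32*y^2 + 64*y) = (y + 1)*(y + 2)*(y^4 - 6*y^3 + 32*y) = (y + 1)*(y + 2)^2*(y^3 - 8*y^2 + 16*y) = (y - 4)*(y + 1)*(y + 2)^2*(y^2 - 4*y) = (y - 4)^2*(y + 1)*(y + 2)^2*(y)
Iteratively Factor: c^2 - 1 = (c - 1)*(c + 1)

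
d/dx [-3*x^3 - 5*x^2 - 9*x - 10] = -9*x^2 - 10*x - 9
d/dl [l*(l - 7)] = 2*l - 7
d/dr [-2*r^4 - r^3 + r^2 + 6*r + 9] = -8*r^3 - 3*r^2 + 2*r + 6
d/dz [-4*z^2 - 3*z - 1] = -8*z - 3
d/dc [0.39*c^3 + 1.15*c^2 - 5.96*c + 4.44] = 1.17*c^2 + 2.3*c - 5.96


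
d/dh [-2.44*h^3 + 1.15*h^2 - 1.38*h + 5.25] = -7.32*h^2 + 2.3*h - 1.38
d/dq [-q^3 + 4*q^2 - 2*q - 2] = -3*q^2 + 8*q - 2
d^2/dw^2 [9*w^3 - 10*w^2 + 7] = 54*w - 20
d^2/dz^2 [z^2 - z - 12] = 2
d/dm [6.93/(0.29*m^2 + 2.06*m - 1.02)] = (-4.0194*m - 14.2758)/(0.29*m^2 + 2.06*m - 1.02)^2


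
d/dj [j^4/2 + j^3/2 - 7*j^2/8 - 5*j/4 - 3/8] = 2*j^3 + 3*j^2/2 - 7*j/4 - 5/4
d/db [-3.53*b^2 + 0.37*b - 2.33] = 0.37 - 7.06*b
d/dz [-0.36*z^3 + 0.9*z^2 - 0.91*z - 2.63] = -1.08*z^2 + 1.8*z - 0.91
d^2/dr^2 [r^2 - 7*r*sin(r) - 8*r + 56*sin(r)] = 7*r*sin(r) - 56*sin(r) - 14*cos(r) + 2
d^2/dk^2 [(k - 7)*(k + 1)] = 2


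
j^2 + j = j*(j + 1)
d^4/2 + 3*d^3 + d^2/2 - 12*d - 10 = (d/2 + 1)*(d - 2)*(d + 1)*(d + 5)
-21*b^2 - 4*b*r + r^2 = (-7*b + r)*(3*b + r)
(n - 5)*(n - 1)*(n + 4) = n^3 - 2*n^2 - 19*n + 20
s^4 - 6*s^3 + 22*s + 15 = (s - 5)*(s - 3)*(s + 1)^2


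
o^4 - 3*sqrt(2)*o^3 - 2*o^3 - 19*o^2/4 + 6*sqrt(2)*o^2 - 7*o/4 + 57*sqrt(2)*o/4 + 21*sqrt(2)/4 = (o - 7/2)*(o + 1/2)*(o + 1)*(o - 3*sqrt(2))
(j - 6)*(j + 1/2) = j^2 - 11*j/2 - 3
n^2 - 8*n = n*(n - 8)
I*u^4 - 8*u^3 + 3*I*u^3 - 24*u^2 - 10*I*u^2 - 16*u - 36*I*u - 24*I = (u + 2)*(u + 2*I)*(u + 6*I)*(I*u + I)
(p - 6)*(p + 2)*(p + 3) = p^3 - p^2 - 24*p - 36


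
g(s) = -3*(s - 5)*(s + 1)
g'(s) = 12 - 6*s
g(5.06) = -1.09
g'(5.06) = -18.36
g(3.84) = 16.84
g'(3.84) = -11.04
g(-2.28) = -27.96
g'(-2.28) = 25.68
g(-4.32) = -92.83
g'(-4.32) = 37.92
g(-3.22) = -54.75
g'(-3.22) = 31.32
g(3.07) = 23.57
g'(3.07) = -6.42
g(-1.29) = -5.47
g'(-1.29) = 19.74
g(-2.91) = -45.32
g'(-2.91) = 29.46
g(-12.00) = -561.00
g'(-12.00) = 84.00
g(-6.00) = -165.00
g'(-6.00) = 48.00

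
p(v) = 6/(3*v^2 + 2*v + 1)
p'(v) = 6*(-6*v - 2)/(3*v^2 + 2*v + 1)^2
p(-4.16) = 0.13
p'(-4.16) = 0.07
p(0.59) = 1.86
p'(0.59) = -3.20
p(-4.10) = 0.14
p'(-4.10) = 0.07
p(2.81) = 0.20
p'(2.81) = -0.12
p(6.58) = 0.04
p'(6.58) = -0.01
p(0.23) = 3.71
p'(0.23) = -7.74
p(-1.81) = 0.83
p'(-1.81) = 1.02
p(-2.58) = 0.38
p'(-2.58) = 0.32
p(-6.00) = 0.06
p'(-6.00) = 0.02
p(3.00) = 0.18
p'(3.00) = -0.10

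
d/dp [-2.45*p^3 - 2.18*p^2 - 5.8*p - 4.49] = -7.35*p^2 - 4.36*p - 5.8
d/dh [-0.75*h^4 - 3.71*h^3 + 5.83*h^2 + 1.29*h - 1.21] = -3.0*h^3 - 11.13*h^2 + 11.66*h + 1.29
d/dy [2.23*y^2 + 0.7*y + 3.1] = 4.46*y + 0.7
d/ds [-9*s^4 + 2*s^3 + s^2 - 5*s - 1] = -36*s^3 + 6*s^2 + 2*s - 5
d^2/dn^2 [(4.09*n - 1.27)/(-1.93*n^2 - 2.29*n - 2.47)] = (-(3.86*n + 2.29)*(4.09*n - 1.27)*(7.72*n + 4.58) + (47.3622*n + 13.83)*(1.93*n^2 + 2.29*n + 2.47))/(1.93*n^2 + 2.29*n + 2.47)^3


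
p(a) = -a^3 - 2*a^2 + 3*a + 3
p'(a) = -3*a^2 - 4*a + 3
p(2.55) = -18.94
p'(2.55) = -26.71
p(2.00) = -7.00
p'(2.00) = -17.00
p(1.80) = -3.91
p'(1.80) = -13.92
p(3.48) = -52.92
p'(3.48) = -47.25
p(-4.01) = 23.29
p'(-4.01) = -29.20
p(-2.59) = -0.81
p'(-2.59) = -6.76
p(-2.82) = 1.06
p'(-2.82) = -9.58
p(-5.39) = 85.32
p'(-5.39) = -62.60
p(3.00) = -33.00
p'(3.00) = -36.00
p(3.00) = -33.00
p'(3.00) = -36.00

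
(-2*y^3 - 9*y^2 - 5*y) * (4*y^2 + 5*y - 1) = -8*y^5 - 46*y^4 - 63*y^3 - 16*y^2 + 5*y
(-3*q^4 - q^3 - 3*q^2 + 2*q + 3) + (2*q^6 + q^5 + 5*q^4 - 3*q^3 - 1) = 2*q^6 + q^5 + 2*q^4 - 4*q^3 - 3*q^2 + 2*q + 2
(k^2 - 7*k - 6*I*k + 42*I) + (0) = k^2 - 7*k - 6*I*k + 42*I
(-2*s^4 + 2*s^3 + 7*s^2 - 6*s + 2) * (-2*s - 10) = 4*s^5 + 16*s^4 - 34*s^3 - 58*s^2 + 56*s - 20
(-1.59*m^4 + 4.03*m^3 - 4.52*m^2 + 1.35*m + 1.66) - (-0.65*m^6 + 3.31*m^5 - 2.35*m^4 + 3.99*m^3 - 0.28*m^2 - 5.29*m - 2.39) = 0.65*m^6 - 3.31*m^5 + 0.76*m^4 + 0.04*m^3 - 4.24*m^2 + 6.64*m + 4.05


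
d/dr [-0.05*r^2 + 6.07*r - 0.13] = 6.07 - 0.1*r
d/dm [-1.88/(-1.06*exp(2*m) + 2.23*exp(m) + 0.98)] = (4.1924 - 3.9856*exp(m))*exp(m)/(-1.06*exp(2*m) + 2.23*exp(m) + 0.98)^2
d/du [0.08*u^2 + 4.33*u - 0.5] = 0.16*u + 4.33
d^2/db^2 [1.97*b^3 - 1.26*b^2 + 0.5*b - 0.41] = 11.82*b - 2.52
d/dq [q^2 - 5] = 2*q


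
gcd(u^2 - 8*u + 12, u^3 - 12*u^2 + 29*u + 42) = u - 6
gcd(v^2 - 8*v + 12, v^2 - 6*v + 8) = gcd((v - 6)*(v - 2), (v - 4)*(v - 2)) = v - 2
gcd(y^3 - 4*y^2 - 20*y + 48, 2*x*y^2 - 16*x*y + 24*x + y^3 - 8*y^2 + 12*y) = y^2 - 8*y + 12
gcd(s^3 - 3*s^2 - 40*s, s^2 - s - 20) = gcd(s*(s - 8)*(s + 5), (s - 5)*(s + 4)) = 1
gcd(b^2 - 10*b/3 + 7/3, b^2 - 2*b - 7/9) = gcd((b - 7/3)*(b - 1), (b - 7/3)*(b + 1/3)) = b - 7/3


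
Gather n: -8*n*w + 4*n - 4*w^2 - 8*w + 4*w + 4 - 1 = n*(4 - 8*w) - 4*w^2 - 4*w + 3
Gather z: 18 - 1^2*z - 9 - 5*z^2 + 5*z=-5*z^2 + 4*z + 9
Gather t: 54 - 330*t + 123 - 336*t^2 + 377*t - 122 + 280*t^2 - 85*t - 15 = -56*t^2 - 38*t + 40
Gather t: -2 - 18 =-20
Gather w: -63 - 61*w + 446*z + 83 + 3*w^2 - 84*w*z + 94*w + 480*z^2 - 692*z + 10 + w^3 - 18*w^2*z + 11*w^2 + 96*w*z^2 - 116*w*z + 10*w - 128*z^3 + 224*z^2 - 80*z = w^3 + w^2*(14 - 18*z) + w*(96*z^2 - 200*z + 43) - 128*z^3 + 704*z^2 - 326*z + 30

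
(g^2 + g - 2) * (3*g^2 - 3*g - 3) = 3*g^4 - 12*g^2 + 3*g + 6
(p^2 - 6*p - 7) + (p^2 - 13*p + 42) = 2*p^2 - 19*p + 35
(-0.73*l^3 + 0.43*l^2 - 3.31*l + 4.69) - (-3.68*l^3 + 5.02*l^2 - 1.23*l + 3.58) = 2.95*l^3 - 4.59*l^2 - 2.08*l + 1.11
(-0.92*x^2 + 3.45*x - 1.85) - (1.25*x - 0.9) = -0.92*x^2 + 2.2*x - 0.95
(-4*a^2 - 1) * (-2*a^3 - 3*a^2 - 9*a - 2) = 8*a^5 + 12*a^4 + 38*a^3 + 11*a^2 + 9*a + 2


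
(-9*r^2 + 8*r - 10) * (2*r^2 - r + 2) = -18*r^4 + 25*r^3 - 46*r^2 + 26*r - 20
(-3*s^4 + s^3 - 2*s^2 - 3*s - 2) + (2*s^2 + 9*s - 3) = -3*s^4 + s^3 + 6*s - 5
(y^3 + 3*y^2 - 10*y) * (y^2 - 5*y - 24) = y^5 - 2*y^4 - 49*y^3 - 22*y^2 + 240*y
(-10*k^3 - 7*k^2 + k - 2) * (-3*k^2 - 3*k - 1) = 30*k^5 + 51*k^4 + 28*k^3 + 10*k^2 + 5*k + 2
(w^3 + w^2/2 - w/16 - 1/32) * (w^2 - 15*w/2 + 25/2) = w^5 - 7*w^4 + 139*w^3/16 + 107*w^2/16 - 35*w/64 - 25/64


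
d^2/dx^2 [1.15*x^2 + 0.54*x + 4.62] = 2.30000000000000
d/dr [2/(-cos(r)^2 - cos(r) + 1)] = -2*(2*cos(r) + 1)*sin(r)/(sin(r)^2 - cos(r))^2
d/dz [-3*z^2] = -6*z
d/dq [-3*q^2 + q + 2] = 1 - 6*q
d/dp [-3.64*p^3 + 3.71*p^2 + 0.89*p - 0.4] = -10.92*p^2 + 7.42*p + 0.89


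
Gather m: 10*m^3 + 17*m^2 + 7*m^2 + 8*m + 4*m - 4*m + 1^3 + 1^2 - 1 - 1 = 10*m^3 + 24*m^2 + 8*m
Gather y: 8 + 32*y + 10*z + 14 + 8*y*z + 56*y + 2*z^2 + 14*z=y*(8*z + 88) + 2*z^2 + 24*z + 22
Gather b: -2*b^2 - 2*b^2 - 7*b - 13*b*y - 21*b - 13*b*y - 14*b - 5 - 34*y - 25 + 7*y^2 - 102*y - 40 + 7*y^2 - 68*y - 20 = -4*b^2 + b*(-26*y - 42) + 14*y^2 - 204*y - 90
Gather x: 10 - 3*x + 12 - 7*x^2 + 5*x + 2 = -7*x^2 + 2*x + 24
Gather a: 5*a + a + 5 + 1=6*a + 6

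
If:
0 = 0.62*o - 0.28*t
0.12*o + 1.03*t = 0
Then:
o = 0.00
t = 0.00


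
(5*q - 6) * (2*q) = 10*q^2 - 12*q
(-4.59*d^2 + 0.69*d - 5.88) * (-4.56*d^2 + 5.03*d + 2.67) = 20.9304*d^4 - 26.2341*d^3 + 18.0282*d^2 - 27.7341*d - 15.6996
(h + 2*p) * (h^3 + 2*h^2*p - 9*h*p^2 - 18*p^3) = h^4 + 4*h^3*p - 5*h^2*p^2 - 36*h*p^3 - 36*p^4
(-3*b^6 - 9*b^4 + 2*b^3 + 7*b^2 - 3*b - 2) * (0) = 0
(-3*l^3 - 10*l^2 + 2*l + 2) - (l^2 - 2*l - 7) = -3*l^3 - 11*l^2 + 4*l + 9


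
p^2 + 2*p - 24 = (p - 4)*(p + 6)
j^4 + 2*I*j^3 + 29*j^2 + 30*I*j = j*(j - 5*I)*(j + I)*(j + 6*I)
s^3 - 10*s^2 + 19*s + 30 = (s - 6)*(s - 5)*(s + 1)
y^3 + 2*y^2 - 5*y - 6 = (y - 2)*(y + 1)*(y + 3)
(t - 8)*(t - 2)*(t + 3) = t^3 - 7*t^2 - 14*t + 48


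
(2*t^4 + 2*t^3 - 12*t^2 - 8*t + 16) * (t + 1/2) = 2*t^5 + 3*t^4 - 11*t^3 - 14*t^2 + 12*t + 8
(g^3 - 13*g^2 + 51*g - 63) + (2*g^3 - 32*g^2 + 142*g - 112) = 3*g^3 - 45*g^2 + 193*g - 175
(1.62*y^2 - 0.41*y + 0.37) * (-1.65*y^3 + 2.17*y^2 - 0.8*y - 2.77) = -2.673*y^5 + 4.1919*y^4 - 2.7962*y^3 - 3.3565*y^2 + 0.8397*y - 1.0249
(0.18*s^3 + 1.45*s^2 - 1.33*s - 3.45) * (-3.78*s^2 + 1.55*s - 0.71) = -0.6804*s^5 - 5.202*s^4 + 7.1471*s^3 + 9.95*s^2 - 4.4032*s + 2.4495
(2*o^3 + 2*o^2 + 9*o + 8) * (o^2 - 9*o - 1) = 2*o^5 - 16*o^4 - 11*o^3 - 75*o^2 - 81*o - 8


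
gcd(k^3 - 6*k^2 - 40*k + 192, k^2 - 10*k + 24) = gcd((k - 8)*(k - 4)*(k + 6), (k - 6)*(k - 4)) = k - 4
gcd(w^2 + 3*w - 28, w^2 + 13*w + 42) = w + 7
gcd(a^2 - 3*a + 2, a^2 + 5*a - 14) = a - 2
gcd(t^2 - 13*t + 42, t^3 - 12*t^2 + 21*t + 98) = t - 7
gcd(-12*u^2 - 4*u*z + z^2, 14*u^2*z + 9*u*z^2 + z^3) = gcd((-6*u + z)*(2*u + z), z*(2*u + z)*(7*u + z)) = 2*u + z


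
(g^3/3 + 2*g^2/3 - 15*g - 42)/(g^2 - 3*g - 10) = (-g^3 - 2*g^2 + 45*g + 126)/(3*(-g^2 + 3*g + 10))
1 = 1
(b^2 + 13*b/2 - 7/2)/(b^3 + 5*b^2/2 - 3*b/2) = (b + 7)/(b*(b + 3))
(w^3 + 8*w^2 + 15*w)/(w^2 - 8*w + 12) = w*(w^2 + 8*w + 15)/(w^2 - 8*w + 12)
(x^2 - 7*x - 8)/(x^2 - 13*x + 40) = (x + 1)/(x - 5)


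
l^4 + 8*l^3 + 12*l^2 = l^2*(l + 2)*(l + 6)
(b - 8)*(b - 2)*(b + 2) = b^3 - 8*b^2 - 4*b + 32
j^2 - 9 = (j - 3)*(j + 3)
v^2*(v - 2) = v^3 - 2*v^2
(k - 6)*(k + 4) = k^2 - 2*k - 24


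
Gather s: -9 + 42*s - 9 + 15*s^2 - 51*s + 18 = 15*s^2 - 9*s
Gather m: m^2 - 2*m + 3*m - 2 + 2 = m^2 + m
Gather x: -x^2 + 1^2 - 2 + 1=-x^2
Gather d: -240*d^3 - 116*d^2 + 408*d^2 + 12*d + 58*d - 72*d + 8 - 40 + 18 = -240*d^3 + 292*d^2 - 2*d - 14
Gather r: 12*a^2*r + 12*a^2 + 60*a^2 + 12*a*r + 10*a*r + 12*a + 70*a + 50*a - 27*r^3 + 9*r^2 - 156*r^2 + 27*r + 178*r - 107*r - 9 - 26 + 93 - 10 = 72*a^2 + 132*a - 27*r^3 - 147*r^2 + r*(12*a^2 + 22*a + 98) + 48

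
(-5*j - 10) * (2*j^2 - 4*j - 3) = -10*j^3 + 55*j + 30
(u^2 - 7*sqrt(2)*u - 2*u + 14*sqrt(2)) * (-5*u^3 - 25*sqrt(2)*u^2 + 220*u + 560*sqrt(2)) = -5*u^5 + 10*u^4 + 10*sqrt(2)*u^4 - 20*sqrt(2)*u^3 + 570*u^3 - 980*sqrt(2)*u^2 - 1140*u^2 - 7840*u + 1960*sqrt(2)*u + 15680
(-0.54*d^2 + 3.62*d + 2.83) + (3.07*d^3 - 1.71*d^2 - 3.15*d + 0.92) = 3.07*d^3 - 2.25*d^2 + 0.47*d + 3.75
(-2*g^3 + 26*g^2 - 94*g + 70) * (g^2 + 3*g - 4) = -2*g^5 + 20*g^4 - 8*g^3 - 316*g^2 + 586*g - 280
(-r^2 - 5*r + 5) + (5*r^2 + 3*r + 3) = 4*r^2 - 2*r + 8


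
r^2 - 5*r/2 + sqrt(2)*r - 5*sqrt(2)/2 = (r - 5/2)*(r + sqrt(2))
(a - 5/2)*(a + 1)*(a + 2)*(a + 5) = a^4 + 11*a^3/2 - 3*a^2 - 65*a/2 - 25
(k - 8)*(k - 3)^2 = k^3 - 14*k^2 + 57*k - 72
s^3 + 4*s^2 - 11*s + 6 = (s - 1)^2*(s + 6)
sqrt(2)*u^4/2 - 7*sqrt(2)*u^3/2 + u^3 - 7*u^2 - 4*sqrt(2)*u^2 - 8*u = u*(u - 8)*(u + sqrt(2))*(sqrt(2)*u/2 + sqrt(2)/2)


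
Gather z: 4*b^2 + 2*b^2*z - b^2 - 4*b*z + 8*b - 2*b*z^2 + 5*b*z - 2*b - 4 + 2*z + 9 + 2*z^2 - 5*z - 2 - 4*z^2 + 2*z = 3*b^2 + 6*b + z^2*(-2*b - 2) + z*(2*b^2 + b - 1) + 3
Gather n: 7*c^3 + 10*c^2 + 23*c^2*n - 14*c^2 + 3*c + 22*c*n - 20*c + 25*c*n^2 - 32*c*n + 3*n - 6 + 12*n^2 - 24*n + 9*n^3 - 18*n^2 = 7*c^3 - 4*c^2 - 17*c + 9*n^3 + n^2*(25*c - 6) + n*(23*c^2 - 10*c - 21) - 6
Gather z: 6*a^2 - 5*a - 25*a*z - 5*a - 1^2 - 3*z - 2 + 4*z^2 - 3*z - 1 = 6*a^2 - 10*a + 4*z^2 + z*(-25*a - 6) - 4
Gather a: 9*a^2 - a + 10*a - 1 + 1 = 9*a^2 + 9*a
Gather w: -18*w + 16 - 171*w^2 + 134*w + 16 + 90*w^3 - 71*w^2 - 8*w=90*w^3 - 242*w^2 + 108*w + 32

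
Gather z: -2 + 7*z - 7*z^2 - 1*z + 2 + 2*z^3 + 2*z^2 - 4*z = 2*z^3 - 5*z^2 + 2*z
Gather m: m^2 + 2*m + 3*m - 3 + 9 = m^2 + 5*m + 6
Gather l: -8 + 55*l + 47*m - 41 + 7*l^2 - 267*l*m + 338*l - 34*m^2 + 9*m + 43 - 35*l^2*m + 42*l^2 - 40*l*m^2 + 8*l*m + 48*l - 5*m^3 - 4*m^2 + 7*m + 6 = l^2*(49 - 35*m) + l*(-40*m^2 - 259*m + 441) - 5*m^3 - 38*m^2 + 63*m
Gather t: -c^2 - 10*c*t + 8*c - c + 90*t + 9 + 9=-c^2 + 7*c + t*(90 - 10*c) + 18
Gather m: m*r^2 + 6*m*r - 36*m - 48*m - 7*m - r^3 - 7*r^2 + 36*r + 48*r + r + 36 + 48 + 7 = m*(r^2 + 6*r - 91) - r^3 - 7*r^2 + 85*r + 91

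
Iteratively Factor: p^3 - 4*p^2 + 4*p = (p - 2)*(p^2 - 2*p) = (p - 2)^2*(p)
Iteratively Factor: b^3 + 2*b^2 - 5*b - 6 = (b + 3)*(b^2 - b - 2) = (b + 1)*(b + 3)*(b - 2)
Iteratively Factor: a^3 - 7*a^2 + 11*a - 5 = (a - 1)*(a^2 - 6*a + 5) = (a - 5)*(a - 1)*(a - 1)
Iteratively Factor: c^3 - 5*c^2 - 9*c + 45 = (c - 3)*(c^2 - 2*c - 15) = (c - 3)*(c + 3)*(c - 5)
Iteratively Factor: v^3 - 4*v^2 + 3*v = (v - 1)*(v^2 - 3*v) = v*(v - 1)*(v - 3)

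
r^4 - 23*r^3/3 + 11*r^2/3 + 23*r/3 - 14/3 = (r - 7)*(r - 1)*(r - 2/3)*(r + 1)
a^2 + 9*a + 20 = (a + 4)*(a + 5)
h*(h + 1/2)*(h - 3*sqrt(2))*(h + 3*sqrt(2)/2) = h^4 - 3*sqrt(2)*h^3/2 + h^3/2 - 9*h^2 - 3*sqrt(2)*h^2/4 - 9*h/2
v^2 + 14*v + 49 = (v + 7)^2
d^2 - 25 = (d - 5)*(d + 5)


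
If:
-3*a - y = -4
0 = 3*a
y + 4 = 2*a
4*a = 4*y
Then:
No Solution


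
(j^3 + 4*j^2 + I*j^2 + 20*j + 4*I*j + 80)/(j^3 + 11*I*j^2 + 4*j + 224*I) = (j^2 + j*(4 + 5*I) + 20*I)/(j^2 + 15*I*j - 56)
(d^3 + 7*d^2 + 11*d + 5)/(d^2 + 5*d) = d + 2 + 1/d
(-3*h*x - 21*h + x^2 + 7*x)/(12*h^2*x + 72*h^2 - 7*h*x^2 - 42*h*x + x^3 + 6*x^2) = (x + 7)/(-4*h*x - 24*h + x^2 + 6*x)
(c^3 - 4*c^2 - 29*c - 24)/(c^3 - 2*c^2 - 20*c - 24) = (-c^3 + 4*c^2 + 29*c + 24)/(-c^3 + 2*c^2 + 20*c + 24)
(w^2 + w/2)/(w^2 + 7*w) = (w + 1/2)/(w + 7)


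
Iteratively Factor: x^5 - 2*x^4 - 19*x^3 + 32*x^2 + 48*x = (x + 1)*(x^4 - 3*x^3 - 16*x^2 + 48*x) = (x + 1)*(x + 4)*(x^3 - 7*x^2 + 12*x) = (x - 3)*(x + 1)*(x + 4)*(x^2 - 4*x) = x*(x - 3)*(x + 1)*(x + 4)*(x - 4)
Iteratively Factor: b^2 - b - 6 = (b - 3)*(b + 2)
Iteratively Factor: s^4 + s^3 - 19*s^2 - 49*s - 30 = (s + 2)*(s^3 - s^2 - 17*s - 15) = (s - 5)*(s + 2)*(s^2 + 4*s + 3) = (s - 5)*(s + 2)*(s + 3)*(s + 1)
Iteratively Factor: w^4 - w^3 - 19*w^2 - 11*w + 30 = (w + 2)*(w^3 - 3*w^2 - 13*w + 15) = (w + 2)*(w + 3)*(w^2 - 6*w + 5) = (w - 1)*(w + 2)*(w + 3)*(w - 5)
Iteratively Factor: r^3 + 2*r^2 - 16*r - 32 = (r + 2)*(r^2 - 16) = (r - 4)*(r + 2)*(r + 4)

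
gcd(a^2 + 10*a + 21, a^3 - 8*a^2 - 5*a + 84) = a + 3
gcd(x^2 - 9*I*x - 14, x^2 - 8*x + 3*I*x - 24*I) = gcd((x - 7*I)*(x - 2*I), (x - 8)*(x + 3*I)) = 1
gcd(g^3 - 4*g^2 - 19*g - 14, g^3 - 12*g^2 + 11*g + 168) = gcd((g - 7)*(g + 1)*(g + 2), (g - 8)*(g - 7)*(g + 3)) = g - 7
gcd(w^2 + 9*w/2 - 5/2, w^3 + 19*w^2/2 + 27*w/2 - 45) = w + 5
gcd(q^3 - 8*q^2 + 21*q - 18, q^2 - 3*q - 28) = 1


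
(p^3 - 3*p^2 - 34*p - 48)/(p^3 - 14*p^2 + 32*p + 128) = (p + 3)/(p - 8)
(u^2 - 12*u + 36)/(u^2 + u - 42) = (u - 6)/(u + 7)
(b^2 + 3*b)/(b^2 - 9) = b/(b - 3)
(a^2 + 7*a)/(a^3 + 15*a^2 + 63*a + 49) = a/(a^2 + 8*a + 7)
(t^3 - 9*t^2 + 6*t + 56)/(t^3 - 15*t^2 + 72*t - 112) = (t + 2)/(t - 4)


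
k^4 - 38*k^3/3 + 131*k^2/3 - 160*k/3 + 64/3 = (k - 8)*(k - 8/3)*(k - 1)^2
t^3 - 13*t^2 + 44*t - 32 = (t - 8)*(t - 4)*(t - 1)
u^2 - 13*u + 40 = (u - 8)*(u - 5)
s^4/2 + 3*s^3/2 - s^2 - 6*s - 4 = (s/2 + 1)*(s - 2)*(s + 1)*(s + 2)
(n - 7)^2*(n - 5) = n^3 - 19*n^2 + 119*n - 245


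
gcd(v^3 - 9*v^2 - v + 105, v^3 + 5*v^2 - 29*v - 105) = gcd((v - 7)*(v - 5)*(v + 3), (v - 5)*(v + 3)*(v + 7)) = v^2 - 2*v - 15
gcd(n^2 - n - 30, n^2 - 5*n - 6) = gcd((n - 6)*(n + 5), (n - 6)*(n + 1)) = n - 6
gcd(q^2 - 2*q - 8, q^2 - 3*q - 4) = q - 4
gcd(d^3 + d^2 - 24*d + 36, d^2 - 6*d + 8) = d - 2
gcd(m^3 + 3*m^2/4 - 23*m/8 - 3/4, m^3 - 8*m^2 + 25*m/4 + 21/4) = m - 3/2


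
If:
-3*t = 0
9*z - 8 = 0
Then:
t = 0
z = 8/9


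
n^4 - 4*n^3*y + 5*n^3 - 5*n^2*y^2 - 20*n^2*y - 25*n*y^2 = n*(n + 5)*(n - 5*y)*(n + y)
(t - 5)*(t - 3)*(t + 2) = t^3 - 6*t^2 - t + 30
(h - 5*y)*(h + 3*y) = h^2 - 2*h*y - 15*y^2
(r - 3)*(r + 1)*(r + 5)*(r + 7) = r^4 + 10*r^3 + 8*r^2 - 106*r - 105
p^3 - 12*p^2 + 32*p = p*(p - 8)*(p - 4)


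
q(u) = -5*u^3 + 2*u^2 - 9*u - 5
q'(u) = -15*u^2 + 4*u - 9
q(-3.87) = 349.59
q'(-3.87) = -249.13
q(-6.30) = 1381.32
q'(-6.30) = -629.55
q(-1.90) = 53.62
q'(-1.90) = -70.75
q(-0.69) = 3.80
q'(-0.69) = -18.90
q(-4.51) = 534.94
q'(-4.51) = -332.14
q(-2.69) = 131.01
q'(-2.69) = -128.30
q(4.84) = -568.61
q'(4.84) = -341.02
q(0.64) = -11.25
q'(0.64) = -12.58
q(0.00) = -5.00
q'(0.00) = -9.00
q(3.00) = -149.00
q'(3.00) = -132.00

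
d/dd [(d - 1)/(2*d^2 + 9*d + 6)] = (2*d^2 + 9*d - (d - 1)*(4*d + 9) + 6)/(2*d^2 + 9*d + 6)^2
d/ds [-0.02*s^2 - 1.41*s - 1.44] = -0.04*s - 1.41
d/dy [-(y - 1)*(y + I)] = -2*y + 1 - I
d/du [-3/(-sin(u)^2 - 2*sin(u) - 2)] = -6*(sin(u) + 1)*cos(u)/(sin(u)^2 + 2*sin(u) + 2)^2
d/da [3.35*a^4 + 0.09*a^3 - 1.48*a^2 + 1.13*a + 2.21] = 13.4*a^3 + 0.27*a^2 - 2.96*a + 1.13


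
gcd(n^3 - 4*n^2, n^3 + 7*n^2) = n^2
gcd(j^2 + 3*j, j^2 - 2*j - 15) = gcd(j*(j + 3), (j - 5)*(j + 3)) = j + 3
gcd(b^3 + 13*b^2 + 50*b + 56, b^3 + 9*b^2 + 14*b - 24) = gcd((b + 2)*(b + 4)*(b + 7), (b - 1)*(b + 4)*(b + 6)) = b + 4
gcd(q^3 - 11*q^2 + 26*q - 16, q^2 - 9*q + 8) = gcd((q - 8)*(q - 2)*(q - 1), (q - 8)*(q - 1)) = q^2 - 9*q + 8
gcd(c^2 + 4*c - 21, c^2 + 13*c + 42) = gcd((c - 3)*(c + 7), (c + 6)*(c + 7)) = c + 7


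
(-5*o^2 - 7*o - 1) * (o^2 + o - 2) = -5*o^4 - 12*o^3 + 2*o^2 + 13*o + 2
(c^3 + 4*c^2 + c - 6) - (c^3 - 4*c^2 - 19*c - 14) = 8*c^2 + 20*c + 8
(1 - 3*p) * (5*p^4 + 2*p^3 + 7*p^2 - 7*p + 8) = -15*p^5 - p^4 - 19*p^3 + 28*p^2 - 31*p + 8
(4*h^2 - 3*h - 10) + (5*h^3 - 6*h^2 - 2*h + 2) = 5*h^3 - 2*h^2 - 5*h - 8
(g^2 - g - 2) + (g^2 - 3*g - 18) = 2*g^2 - 4*g - 20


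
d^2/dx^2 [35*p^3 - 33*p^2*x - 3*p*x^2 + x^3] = -6*p + 6*x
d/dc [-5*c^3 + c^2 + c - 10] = -15*c^2 + 2*c + 1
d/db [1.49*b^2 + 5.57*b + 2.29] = 2.98*b + 5.57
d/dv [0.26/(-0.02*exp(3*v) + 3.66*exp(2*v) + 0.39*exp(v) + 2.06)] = (0.0156*exp(2*v) - 1.9032*exp(v) - 0.1014)*exp(v)/(-0.02*exp(3*v) + 3.66*exp(2*v) + 0.39*exp(v) + 2.06)^2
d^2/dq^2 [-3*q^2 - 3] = -6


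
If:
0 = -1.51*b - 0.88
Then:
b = -0.58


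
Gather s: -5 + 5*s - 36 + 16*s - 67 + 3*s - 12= 24*s - 120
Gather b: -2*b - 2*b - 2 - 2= -4*b - 4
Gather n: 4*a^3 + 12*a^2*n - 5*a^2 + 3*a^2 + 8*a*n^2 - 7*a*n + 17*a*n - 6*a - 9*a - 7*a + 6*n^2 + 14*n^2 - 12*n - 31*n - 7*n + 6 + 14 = 4*a^3 - 2*a^2 - 22*a + n^2*(8*a + 20) + n*(12*a^2 + 10*a - 50) + 20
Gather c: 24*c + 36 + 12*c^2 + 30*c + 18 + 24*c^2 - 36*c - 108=36*c^2 + 18*c - 54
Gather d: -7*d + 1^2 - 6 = -7*d - 5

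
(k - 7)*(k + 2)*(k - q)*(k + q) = k^4 - 5*k^3 - k^2*q^2 - 14*k^2 + 5*k*q^2 + 14*q^2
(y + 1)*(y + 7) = y^2 + 8*y + 7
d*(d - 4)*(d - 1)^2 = d^4 - 6*d^3 + 9*d^2 - 4*d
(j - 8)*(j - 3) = j^2 - 11*j + 24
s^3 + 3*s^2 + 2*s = s*(s + 1)*(s + 2)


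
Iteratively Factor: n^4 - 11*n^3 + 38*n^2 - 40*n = (n - 2)*(n^3 - 9*n^2 + 20*n) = (n - 5)*(n - 2)*(n^2 - 4*n) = (n - 5)*(n - 4)*(n - 2)*(n)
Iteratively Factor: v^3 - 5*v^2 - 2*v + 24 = (v - 4)*(v^2 - v - 6) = (v - 4)*(v + 2)*(v - 3)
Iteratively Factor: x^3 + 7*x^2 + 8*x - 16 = (x + 4)*(x^2 + 3*x - 4) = (x - 1)*(x + 4)*(x + 4)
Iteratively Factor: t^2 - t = (t - 1)*(t)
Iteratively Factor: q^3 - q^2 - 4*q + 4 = (q - 1)*(q^2 - 4) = (q - 2)*(q - 1)*(q + 2)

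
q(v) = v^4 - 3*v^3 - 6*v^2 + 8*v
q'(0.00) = 8.00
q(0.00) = 0.00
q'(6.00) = 476.00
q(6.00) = 480.00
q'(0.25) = 4.50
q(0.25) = 1.58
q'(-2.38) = -68.34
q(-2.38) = 19.50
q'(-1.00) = 7.00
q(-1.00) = -10.00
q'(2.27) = -18.83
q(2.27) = -21.30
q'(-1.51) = -8.17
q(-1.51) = -10.23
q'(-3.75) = -284.50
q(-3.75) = 241.58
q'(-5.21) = -739.46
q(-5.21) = 956.52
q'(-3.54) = -239.75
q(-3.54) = 186.62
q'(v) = 4*v^3 - 9*v^2 - 12*v + 8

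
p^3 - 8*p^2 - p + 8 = (p - 8)*(p - 1)*(p + 1)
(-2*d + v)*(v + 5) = -2*d*v - 10*d + v^2 + 5*v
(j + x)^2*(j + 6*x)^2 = j^4 + 14*j^3*x + 61*j^2*x^2 + 84*j*x^3 + 36*x^4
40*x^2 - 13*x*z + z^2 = (-8*x + z)*(-5*x + z)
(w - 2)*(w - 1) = w^2 - 3*w + 2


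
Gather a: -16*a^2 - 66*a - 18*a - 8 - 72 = -16*a^2 - 84*a - 80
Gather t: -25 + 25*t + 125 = 25*t + 100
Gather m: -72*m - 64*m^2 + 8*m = -64*m^2 - 64*m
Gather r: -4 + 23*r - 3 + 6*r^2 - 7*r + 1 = 6*r^2 + 16*r - 6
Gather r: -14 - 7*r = -7*r - 14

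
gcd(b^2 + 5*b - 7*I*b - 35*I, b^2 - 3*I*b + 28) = b - 7*I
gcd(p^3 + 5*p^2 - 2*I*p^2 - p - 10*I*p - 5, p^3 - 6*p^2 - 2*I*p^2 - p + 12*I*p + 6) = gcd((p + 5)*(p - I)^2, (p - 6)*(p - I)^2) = p^2 - 2*I*p - 1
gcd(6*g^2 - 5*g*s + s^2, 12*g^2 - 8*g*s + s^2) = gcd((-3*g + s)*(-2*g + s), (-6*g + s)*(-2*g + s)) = -2*g + s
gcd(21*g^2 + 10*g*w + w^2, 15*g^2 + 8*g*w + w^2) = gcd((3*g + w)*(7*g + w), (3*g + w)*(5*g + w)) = 3*g + w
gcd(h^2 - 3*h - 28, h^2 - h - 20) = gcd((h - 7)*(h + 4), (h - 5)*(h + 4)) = h + 4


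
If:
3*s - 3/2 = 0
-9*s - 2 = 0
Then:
No Solution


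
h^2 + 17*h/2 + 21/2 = (h + 3/2)*(h + 7)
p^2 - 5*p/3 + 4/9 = (p - 4/3)*(p - 1/3)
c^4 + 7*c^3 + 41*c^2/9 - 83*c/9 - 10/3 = (c - 1)*(c + 1/3)*(c + 5/3)*(c + 6)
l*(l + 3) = l^2 + 3*l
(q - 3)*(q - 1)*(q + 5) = q^3 + q^2 - 17*q + 15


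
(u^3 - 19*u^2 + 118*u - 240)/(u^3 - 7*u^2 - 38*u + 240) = (u - 6)/(u + 6)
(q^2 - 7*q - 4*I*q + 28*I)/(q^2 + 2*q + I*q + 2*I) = (q^2 - q*(7 + 4*I) + 28*I)/(q^2 + q*(2 + I) + 2*I)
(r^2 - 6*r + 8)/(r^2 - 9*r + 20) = (r - 2)/(r - 5)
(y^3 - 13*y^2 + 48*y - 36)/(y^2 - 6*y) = y - 7 + 6/y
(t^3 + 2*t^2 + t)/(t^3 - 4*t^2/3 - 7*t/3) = 3*(t + 1)/(3*t - 7)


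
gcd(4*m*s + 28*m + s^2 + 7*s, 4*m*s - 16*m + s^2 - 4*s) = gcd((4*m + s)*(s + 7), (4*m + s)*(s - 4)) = 4*m + s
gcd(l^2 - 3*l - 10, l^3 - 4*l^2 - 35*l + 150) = l - 5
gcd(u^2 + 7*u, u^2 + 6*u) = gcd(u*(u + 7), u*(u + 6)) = u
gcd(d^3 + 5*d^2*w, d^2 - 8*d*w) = d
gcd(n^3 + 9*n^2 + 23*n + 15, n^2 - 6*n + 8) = 1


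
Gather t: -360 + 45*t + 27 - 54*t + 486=153 - 9*t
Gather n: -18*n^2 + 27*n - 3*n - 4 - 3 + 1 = -18*n^2 + 24*n - 6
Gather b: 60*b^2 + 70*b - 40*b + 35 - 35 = 60*b^2 + 30*b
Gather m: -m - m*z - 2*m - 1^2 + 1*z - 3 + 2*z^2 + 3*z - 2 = m*(-z - 3) + 2*z^2 + 4*z - 6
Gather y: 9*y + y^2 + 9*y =y^2 + 18*y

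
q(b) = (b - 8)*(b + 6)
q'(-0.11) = -2.22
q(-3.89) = -25.09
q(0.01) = -48.02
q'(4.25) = 6.50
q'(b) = 2*b - 2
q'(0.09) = -1.82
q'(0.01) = -1.98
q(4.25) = -38.44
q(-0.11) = -47.77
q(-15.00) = 207.00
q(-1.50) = -42.75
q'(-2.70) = -7.40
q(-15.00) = 207.00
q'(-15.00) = -32.00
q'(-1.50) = -5.00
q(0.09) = -48.17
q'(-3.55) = -9.10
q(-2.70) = -35.31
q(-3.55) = -28.30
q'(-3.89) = -9.78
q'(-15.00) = -32.00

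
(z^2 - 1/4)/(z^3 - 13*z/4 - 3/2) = (2*z - 1)/(2*z^2 - z - 6)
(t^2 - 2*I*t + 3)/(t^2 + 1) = (t - 3*I)/(t - I)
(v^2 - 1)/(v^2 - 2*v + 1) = (v + 1)/(v - 1)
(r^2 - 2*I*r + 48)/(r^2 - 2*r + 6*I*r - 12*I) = (r - 8*I)/(r - 2)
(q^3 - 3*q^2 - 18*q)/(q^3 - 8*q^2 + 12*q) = (q + 3)/(q - 2)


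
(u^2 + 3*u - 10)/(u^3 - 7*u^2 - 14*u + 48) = (u + 5)/(u^2 - 5*u - 24)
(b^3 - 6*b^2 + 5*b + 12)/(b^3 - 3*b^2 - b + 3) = (b - 4)/(b - 1)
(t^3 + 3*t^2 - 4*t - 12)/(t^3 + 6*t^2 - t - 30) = (t + 2)/(t + 5)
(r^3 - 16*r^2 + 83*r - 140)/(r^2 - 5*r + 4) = (r^2 - 12*r + 35)/(r - 1)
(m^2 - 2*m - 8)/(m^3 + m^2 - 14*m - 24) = 1/(m + 3)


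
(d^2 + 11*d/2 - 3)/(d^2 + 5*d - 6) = (d - 1/2)/(d - 1)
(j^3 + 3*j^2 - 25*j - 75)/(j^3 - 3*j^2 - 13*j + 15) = (j + 5)/(j - 1)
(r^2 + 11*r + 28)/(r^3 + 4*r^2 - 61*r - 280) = (r + 4)/(r^2 - 3*r - 40)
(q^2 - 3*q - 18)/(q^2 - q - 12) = (q - 6)/(q - 4)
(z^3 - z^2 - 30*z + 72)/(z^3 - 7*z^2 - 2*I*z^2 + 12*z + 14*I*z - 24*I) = (z + 6)/(z - 2*I)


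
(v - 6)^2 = v^2 - 12*v + 36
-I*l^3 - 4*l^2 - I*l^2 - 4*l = l*(l - 4*I)*(-I*l - I)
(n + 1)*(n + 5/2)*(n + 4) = n^3 + 15*n^2/2 + 33*n/2 + 10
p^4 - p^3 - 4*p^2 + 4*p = p*(p - 2)*(p - 1)*(p + 2)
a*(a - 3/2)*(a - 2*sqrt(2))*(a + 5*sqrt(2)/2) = a^4 - 3*a^3/2 + sqrt(2)*a^3/2 - 10*a^2 - 3*sqrt(2)*a^2/4 + 15*a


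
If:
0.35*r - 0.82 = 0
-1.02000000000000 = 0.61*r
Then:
No Solution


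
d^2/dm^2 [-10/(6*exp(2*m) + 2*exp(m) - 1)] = 20*(-4*(6*exp(m) + 1)^2*exp(m) + (12*exp(m) + 1)*(6*exp(2*m) + 2*exp(m) - 1))*exp(m)/(6*exp(2*m) + 2*exp(m) - 1)^3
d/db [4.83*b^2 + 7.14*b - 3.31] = 9.66*b + 7.14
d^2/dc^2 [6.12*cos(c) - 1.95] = -6.12*cos(c)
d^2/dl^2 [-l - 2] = 0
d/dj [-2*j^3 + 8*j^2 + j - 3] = -6*j^2 + 16*j + 1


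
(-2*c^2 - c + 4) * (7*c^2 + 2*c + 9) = -14*c^4 - 11*c^3 + 8*c^2 - c + 36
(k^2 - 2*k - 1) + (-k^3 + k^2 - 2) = -k^3 + 2*k^2 - 2*k - 3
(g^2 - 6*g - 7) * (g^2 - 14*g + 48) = g^4 - 20*g^3 + 125*g^2 - 190*g - 336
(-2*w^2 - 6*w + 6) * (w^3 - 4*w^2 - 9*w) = -2*w^5 + 2*w^4 + 48*w^3 + 30*w^2 - 54*w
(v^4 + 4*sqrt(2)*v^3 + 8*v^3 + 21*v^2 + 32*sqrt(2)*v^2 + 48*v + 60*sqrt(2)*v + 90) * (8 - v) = -v^5 - 4*sqrt(2)*v^4 + 43*v^3 + 120*v^2 + 196*sqrt(2)*v^2 + 294*v + 480*sqrt(2)*v + 720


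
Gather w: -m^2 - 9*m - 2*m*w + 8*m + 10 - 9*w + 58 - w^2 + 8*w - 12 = -m^2 - m - w^2 + w*(-2*m - 1) + 56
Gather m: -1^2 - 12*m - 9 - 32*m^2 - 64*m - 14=-32*m^2 - 76*m - 24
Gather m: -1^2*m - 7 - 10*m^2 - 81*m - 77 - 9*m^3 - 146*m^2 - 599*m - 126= -9*m^3 - 156*m^2 - 681*m - 210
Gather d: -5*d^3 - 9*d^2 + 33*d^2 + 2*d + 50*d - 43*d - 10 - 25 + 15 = -5*d^3 + 24*d^2 + 9*d - 20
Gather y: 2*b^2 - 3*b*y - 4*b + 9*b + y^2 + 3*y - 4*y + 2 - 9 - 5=2*b^2 + 5*b + y^2 + y*(-3*b - 1) - 12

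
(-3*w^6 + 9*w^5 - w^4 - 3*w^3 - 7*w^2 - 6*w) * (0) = 0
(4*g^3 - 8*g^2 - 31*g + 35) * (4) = 16*g^3 - 32*g^2 - 124*g + 140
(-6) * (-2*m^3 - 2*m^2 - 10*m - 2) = 12*m^3 + 12*m^2 + 60*m + 12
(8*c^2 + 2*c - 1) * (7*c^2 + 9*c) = 56*c^4 + 86*c^3 + 11*c^2 - 9*c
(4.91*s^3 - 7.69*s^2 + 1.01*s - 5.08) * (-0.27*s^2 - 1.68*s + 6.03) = -1.3257*s^5 - 6.1725*s^4 + 42.2538*s^3 - 46.6959*s^2 + 14.6247*s - 30.6324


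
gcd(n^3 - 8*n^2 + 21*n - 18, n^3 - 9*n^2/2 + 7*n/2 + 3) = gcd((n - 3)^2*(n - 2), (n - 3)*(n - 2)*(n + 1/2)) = n^2 - 5*n + 6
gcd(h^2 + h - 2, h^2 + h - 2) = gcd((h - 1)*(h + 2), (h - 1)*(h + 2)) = h^2 + h - 2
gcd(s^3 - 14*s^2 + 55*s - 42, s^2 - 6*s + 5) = s - 1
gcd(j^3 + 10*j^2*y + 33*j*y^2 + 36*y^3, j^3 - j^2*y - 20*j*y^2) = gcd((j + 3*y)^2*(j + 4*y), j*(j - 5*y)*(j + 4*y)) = j + 4*y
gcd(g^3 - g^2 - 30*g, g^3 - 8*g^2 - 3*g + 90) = g - 6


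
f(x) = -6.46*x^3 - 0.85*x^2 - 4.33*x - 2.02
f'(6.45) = -821.55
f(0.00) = -2.02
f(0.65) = -6.97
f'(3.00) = -183.85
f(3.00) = -197.08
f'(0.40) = -8.11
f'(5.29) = -555.65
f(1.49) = -31.73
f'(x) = -19.38*x^2 - 1.7*x - 4.33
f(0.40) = -4.30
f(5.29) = -1005.02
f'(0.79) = -17.77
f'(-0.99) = -21.64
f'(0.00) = -4.33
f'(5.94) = -698.22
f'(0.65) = -13.62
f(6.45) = -1798.76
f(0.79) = -9.16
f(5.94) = -1411.65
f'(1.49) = -49.89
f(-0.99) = 7.70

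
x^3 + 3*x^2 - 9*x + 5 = (x - 1)^2*(x + 5)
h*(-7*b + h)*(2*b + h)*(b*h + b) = -14*b^3*h^2 - 14*b^3*h - 5*b^2*h^3 - 5*b^2*h^2 + b*h^4 + b*h^3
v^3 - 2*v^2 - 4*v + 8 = (v - 2)^2*(v + 2)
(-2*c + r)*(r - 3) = -2*c*r + 6*c + r^2 - 3*r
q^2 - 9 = (q - 3)*(q + 3)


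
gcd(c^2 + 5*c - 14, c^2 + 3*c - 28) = c + 7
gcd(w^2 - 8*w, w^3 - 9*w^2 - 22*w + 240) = w - 8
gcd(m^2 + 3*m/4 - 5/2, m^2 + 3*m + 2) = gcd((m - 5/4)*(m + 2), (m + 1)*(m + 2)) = m + 2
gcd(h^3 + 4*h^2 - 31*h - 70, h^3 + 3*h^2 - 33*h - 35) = h^2 + 2*h - 35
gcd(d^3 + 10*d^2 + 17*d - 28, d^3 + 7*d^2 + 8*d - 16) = d^2 + 3*d - 4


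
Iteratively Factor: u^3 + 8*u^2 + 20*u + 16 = (u + 4)*(u^2 + 4*u + 4) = (u + 2)*(u + 4)*(u + 2)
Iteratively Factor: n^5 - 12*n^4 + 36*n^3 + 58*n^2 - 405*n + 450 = (n - 5)*(n^4 - 7*n^3 + n^2 + 63*n - 90) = (n - 5)*(n - 2)*(n^3 - 5*n^2 - 9*n + 45) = (n - 5)^2*(n - 2)*(n^2 - 9) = (n - 5)^2*(n - 2)*(n + 3)*(n - 3)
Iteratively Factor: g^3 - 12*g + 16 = (g - 2)*(g^2 + 2*g - 8) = (g - 2)*(g + 4)*(g - 2)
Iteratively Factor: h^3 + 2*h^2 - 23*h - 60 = (h + 3)*(h^2 - h - 20) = (h - 5)*(h + 3)*(h + 4)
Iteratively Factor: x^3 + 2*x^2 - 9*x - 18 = (x - 3)*(x^2 + 5*x + 6) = (x - 3)*(x + 2)*(x + 3)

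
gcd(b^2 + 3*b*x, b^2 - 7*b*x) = b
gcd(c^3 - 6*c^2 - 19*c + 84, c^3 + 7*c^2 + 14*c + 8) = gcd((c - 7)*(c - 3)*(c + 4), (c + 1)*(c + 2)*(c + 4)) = c + 4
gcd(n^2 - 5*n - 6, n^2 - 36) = n - 6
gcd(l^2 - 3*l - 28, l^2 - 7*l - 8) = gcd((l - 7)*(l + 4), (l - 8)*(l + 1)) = 1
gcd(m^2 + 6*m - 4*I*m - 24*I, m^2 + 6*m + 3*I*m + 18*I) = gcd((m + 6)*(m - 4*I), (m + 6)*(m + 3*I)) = m + 6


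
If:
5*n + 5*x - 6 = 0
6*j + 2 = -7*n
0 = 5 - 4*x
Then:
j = -11/40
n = -1/20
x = 5/4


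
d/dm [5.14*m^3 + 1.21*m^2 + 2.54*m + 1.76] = 15.42*m^2 + 2.42*m + 2.54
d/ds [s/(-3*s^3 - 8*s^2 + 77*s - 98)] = 2*(3*s^3 + 4*s^2 - 49)/(9*s^6 + 48*s^5 - 398*s^4 - 644*s^3 + 7497*s^2 - 15092*s + 9604)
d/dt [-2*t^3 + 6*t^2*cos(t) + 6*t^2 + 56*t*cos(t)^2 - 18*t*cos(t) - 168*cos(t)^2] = -6*t^2*sin(t) - 6*t^2 + 18*t*sin(t) - 56*t*sin(2*t) + 12*t*cos(t) + 12*t + 168*sin(2*t) + 56*cos(t)^2 - 18*cos(t)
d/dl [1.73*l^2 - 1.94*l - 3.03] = 3.46*l - 1.94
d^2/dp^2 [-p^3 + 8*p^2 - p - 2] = 16 - 6*p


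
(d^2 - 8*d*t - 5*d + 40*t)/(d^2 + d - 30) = (d - 8*t)/(d + 6)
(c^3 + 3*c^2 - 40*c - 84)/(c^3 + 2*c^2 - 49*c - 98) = (c - 6)/(c - 7)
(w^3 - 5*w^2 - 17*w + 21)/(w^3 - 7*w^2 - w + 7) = (w + 3)/(w + 1)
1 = 1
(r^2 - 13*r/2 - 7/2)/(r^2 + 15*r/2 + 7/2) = (r - 7)/(r + 7)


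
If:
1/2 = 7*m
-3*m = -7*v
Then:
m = 1/14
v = 3/98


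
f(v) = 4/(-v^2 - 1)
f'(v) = 8*v/(-v^2 - 1)^2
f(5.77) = -0.12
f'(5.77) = 0.04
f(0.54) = -3.10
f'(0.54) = 2.59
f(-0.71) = -2.66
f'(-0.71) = -2.51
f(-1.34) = -1.43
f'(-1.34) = -1.37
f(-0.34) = -3.59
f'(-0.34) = -2.19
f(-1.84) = -0.91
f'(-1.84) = -0.77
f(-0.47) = -3.28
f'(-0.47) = -2.52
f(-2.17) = -0.70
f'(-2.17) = -0.53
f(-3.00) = -0.40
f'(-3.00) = -0.24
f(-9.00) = -0.05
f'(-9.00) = -0.01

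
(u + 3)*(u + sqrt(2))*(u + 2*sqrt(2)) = u^3 + 3*u^2 + 3*sqrt(2)*u^2 + 4*u + 9*sqrt(2)*u + 12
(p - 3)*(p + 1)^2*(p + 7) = p^4 + 6*p^3 - 12*p^2 - 38*p - 21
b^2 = b^2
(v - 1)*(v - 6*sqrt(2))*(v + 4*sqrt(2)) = v^3 - 2*sqrt(2)*v^2 - v^2 - 48*v + 2*sqrt(2)*v + 48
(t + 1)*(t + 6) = t^2 + 7*t + 6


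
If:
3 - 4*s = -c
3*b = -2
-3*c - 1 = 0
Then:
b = -2/3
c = -1/3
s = 2/3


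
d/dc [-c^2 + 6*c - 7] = 6 - 2*c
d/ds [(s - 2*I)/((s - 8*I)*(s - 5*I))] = (-s^2 + 4*I*s - 14)/(s^4 - 26*I*s^3 - 249*s^2 + 1040*I*s + 1600)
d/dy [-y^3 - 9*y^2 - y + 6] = -3*y^2 - 18*y - 1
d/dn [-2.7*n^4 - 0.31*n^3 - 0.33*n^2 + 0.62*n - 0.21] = -10.8*n^3 - 0.93*n^2 - 0.66*n + 0.62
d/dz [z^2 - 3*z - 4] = 2*z - 3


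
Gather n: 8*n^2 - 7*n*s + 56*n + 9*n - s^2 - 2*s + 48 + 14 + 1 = 8*n^2 + n*(65 - 7*s) - s^2 - 2*s + 63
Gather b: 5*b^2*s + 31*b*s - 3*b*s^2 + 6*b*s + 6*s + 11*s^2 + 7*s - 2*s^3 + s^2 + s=5*b^2*s + b*(-3*s^2 + 37*s) - 2*s^3 + 12*s^2 + 14*s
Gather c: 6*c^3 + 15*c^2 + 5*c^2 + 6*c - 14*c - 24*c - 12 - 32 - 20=6*c^3 + 20*c^2 - 32*c - 64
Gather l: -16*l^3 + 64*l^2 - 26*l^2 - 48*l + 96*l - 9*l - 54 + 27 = -16*l^3 + 38*l^2 + 39*l - 27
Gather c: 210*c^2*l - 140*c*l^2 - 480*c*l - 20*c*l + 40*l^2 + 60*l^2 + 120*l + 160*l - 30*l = 210*c^2*l + c*(-140*l^2 - 500*l) + 100*l^2 + 250*l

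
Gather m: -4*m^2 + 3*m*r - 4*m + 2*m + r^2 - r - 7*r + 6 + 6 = -4*m^2 + m*(3*r - 2) + r^2 - 8*r + 12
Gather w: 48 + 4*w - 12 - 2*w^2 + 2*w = -2*w^2 + 6*w + 36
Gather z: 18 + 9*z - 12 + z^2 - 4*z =z^2 + 5*z + 6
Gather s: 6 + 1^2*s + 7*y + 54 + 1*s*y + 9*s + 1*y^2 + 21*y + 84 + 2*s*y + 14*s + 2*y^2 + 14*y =s*(3*y + 24) + 3*y^2 + 42*y + 144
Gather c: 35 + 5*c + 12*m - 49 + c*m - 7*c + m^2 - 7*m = c*(m - 2) + m^2 + 5*m - 14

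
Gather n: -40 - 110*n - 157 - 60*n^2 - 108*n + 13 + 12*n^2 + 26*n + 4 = -48*n^2 - 192*n - 180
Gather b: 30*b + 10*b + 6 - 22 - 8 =40*b - 24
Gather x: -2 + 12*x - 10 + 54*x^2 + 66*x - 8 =54*x^2 + 78*x - 20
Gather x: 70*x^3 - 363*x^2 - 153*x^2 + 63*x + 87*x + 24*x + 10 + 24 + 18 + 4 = 70*x^3 - 516*x^2 + 174*x + 56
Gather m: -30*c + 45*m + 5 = -30*c + 45*m + 5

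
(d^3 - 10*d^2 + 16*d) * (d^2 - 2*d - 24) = d^5 - 12*d^4 + 12*d^3 + 208*d^2 - 384*d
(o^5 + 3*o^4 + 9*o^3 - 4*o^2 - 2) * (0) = 0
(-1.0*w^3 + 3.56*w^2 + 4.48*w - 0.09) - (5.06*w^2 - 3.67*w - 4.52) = -1.0*w^3 - 1.5*w^2 + 8.15*w + 4.43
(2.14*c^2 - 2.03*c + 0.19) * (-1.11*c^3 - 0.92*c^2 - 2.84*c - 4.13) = -2.3754*c^5 + 0.2845*c^4 - 4.4209*c^3 - 3.2478*c^2 + 7.8443*c - 0.7847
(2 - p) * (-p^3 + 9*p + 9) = p^4 - 2*p^3 - 9*p^2 + 9*p + 18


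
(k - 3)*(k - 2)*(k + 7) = k^3 + 2*k^2 - 29*k + 42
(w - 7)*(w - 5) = w^2 - 12*w + 35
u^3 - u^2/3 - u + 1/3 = (u - 1)*(u - 1/3)*(u + 1)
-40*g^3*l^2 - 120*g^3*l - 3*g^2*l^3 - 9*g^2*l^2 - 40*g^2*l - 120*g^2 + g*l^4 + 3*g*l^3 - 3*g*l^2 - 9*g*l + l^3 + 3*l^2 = (-8*g + l)*(5*g + l)*(l + 3)*(g*l + 1)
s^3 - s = s*(s - 1)*(s + 1)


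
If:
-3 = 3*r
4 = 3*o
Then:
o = 4/3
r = -1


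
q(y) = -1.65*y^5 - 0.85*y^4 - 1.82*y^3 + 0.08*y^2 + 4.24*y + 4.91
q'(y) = -8.25*y^4 - 3.4*y^3 - 5.46*y^2 + 0.16*y + 4.24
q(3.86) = -1684.81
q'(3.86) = -2103.52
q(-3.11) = 447.78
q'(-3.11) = -718.58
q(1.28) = -1.30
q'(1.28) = -33.78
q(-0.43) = 3.24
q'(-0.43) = 3.15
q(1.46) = -9.20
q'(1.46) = -55.23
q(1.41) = -6.61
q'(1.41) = -48.53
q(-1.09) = 4.08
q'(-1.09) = -9.66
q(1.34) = -3.51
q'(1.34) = -40.13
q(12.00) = -431276.05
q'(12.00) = -177727.28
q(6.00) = -14291.89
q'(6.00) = -11617.76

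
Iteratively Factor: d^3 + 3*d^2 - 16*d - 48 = (d - 4)*(d^2 + 7*d + 12) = (d - 4)*(d + 4)*(d + 3)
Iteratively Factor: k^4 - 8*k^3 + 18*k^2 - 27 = (k - 3)*(k^3 - 5*k^2 + 3*k + 9) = (k - 3)^2*(k^2 - 2*k - 3) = (k - 3)^2*(k + 1)*(k - 3)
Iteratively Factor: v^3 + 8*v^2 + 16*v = (v + 4)*(v^2 + 4*v) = (v + 4)^2*(v)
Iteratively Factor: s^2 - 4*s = (s - 4)*(s)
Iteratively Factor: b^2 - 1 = (b - 1)*(b + 1)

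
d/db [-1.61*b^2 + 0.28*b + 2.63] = 0.28 - 3.22*b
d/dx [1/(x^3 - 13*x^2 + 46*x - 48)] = (-3*x^2 + 26*x - 46)/(x^3 - 13*x^2 + 46*x - 48)^2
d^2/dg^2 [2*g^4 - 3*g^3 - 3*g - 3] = 6*g*(4*g - 3)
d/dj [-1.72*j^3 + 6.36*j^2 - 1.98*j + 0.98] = -5.16*j^2 + 12.72*j - 1.98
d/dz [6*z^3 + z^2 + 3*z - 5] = 18*z^2 + 2*z + 3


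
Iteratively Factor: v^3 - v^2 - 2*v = (v)*(v^2 - v - 2) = v*(v - 2)*(v + 1)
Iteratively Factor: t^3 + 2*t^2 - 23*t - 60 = (t - 5)*(t^2 + 7*t + 12) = (t - 5)*(t + 4)*(t + 3)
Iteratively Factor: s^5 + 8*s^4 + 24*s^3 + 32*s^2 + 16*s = (s + 2)*(s^4 + 6*s^3 + 12*s^2 + 8*s) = (s + 2)^2*(s^3 + 4*s^2 + 4*s) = s*(s + 2)^2*(s^2 + 4*s + 4) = s*(s + 2)^3*(s + 2)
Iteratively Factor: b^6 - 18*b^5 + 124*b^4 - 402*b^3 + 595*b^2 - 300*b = (b - 5)*(b^5 - 13*b^4 + 59*b^3 - 107*b^2 + 60*b) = (b - 5)^2*(b^4 - 8*b^3 + 19*b^2 - 12*b) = (b - 5)^2*(b - 3)*(b^3 - 5*b^2 + 4*b) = (b - 5)^2*(b - 4)*(b - 3)*(b^2 - b) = (b - 5)^2*(b - 4)*(b - 3)*(b - 1)*(b)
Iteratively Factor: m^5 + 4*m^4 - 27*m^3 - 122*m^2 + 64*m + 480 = (m + 4)*(m^4 - 27*m^2 - 14*m + 120) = (m - 2)*(m + 4)*(m^3 + 2*m^2 - 23*m - 60) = (m - 5)*(m - 2)*(m + 4)*(m^2 + 7*m + 12) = (m - 5)*(m - 2)*(m + 3)*(m + 4)*(m + 4)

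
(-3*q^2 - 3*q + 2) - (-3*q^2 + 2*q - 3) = 5 - 5*q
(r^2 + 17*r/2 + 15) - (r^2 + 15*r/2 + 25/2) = r + 5/2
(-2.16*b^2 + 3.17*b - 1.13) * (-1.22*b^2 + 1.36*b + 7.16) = 2.6352*b^4 - 6.805*b^3 - 9.7758*b^2 + 21.1604*b - 8.0908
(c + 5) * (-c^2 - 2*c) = -c^3 - 7*c^2 - 10*c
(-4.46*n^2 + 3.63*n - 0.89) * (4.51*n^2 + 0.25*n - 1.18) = -20.1146*n^4 + 15.2563*n^3 + 2.1564*n^2 - 4.5059*n + 1.0502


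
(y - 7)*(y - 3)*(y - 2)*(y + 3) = y^4 - 9*y^3 + 5*y^2 + 81*y - 126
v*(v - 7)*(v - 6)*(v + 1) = v^4 - 12*v^3 + 29*v^2 + 42*v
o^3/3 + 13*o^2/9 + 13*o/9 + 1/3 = (o/3 + 1)*(o + 1/3)*(o + 1)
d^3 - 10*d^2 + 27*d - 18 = (d - 6)*(d - 3)*(d - 1)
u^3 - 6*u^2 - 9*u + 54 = (u - 6)*(u - 3)*(u + 3)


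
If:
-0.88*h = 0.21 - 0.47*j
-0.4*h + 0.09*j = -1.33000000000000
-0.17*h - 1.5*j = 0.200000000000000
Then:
No Solution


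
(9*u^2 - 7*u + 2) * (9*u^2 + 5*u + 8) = 81*u^4 - 18*u^3 + 55*u^2 - 46*u + 16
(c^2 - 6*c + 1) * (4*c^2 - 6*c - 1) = 4*c^4 - 30*c^3 + 39*c^2 - 1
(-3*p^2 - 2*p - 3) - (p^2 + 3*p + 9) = -4*p^2 - 5*p - 12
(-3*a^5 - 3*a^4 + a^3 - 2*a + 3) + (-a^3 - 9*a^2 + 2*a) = -3*a^5 - 3*a^4 - 9*a^2 + 3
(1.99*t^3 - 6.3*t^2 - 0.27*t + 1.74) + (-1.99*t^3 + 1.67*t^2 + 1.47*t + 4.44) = -4.63*t^2 + 1.2*t + 6.18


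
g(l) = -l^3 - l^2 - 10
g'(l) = -3*l^2 - 2*l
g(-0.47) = -10.12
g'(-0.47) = 0.28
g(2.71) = -37.25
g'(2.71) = -27.45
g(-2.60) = 0.82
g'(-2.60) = -15.08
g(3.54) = -66.89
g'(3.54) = -44.67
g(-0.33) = -10.07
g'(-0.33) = 0.33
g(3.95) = -87.23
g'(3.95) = -54.71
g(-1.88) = -6.89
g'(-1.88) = -6.84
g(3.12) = -50.11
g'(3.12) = -35.44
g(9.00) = -820.00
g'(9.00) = -261.00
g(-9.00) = 638.00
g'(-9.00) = -225.00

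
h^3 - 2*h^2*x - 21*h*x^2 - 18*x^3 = (h - 6*x)*(h + x)*(h + 3*x)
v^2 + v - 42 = (v - 6)*(v + 7)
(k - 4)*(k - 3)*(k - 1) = k^3 - 8*k^2 + 19*k - 12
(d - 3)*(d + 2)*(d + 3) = d^3 + 2*d^2 - 9*d - 18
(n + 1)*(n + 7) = n^2 + 8*n + 7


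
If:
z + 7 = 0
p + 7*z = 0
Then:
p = 49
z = -7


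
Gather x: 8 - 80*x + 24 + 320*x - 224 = 240*x - 192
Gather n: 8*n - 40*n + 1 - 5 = -32*n - 4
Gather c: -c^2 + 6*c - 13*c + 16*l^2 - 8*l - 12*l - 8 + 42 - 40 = -c^2 - 7*c + 16*l^2 - 20*l - 6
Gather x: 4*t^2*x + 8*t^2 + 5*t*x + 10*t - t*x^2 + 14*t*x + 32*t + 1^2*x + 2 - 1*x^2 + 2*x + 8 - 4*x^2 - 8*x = 8*t^2 + 42*t + x^2*(-t - 5) + x*(4*t^2 + 19*t - 5) + 10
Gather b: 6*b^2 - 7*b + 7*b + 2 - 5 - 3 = 6*b^2 - 6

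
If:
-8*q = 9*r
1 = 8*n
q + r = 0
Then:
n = 1/8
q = 0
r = 0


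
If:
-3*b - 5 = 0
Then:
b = -5/3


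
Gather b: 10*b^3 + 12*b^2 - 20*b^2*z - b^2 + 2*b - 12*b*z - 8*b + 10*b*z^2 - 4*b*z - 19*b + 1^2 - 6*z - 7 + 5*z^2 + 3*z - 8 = 10*b^3 + b^2*(11 - 20*z) + b*(10*z^2 - 16*z - 25) + 5*z^2 - 3*z - 14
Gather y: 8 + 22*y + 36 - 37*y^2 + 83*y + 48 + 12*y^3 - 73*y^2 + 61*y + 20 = 12*y^3 - 110*y^2 + 166*y + 112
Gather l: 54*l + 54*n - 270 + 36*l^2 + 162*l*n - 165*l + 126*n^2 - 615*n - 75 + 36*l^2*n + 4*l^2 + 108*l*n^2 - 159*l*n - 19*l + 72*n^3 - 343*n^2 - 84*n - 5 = l^2*(36*n + 40) + l*(108*n^2 + 3*n - 130) + 72*n^3 - 217*n^2 - 645*n - 350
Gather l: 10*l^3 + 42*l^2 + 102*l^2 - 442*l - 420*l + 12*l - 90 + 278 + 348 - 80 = 10*l^3 + 144*l^2 - 850*l + 456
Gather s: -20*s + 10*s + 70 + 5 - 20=55 - 10*s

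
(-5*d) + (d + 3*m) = -4*d + 3*m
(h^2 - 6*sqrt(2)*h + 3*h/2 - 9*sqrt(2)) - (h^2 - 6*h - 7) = -6*sqrt(2)*h + 15*h/2 - 9*sqrt(2) + 7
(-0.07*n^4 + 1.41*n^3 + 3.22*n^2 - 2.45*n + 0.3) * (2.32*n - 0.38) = -0.1624*n^5 + 3.2978*n^4 + 6.9346*n^3 - 6.9076*n^2 + 1.627*n - 0.114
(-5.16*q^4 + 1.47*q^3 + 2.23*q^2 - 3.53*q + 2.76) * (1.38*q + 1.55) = -7.1208*q^5 - 5.9694*q^4 + 5.3559*q^3 - 1.4149*q^2 - 1.6627*q + 4.278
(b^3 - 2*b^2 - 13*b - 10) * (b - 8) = b^4 - 10*b^3 + 3*b^2 + 94*b + 80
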